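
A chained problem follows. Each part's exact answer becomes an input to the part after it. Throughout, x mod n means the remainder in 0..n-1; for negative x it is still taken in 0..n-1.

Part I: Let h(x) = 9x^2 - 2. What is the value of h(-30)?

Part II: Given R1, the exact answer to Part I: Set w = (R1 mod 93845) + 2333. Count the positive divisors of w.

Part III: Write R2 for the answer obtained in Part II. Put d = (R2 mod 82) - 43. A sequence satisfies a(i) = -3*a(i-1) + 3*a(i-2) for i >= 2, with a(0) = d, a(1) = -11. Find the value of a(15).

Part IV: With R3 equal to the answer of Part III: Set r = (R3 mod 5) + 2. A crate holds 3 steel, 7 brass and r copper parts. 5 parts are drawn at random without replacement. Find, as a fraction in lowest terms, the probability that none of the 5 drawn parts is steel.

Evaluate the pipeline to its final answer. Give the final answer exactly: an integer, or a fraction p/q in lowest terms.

3/13

Part I: 9*(-30)^2 - 2 = (8100) + (-2) = 8098; answer 8098
Part II: R1 = 8098; w = 10431; 10431 = 3^2 * 19 * 61; number of divisors = (2+1) * (1+1) * (1+1) = 12; answer 12
Part III: R2 = 12; d = -31; a(2) = -3*(-11) + 3*(-31) = -60; iterating: a(2)=-60, a(3)=147, a(4)=-621, a(5)=2304, a(6)=-8775, a(7)=33237, a(8)=-126036, a(9)=477819, a(10)=-1811565, a(11)=6868152, a(12)=-26039151, a(13)=98721909, a(14)=-374283180, a(15)=1419015267; answer 1419015267
Part IV: R3 = 1419015267; r = 4; total draws C(14,5) = 2002; favorable C(11,5) = 462; P = 3/13; answer 3/13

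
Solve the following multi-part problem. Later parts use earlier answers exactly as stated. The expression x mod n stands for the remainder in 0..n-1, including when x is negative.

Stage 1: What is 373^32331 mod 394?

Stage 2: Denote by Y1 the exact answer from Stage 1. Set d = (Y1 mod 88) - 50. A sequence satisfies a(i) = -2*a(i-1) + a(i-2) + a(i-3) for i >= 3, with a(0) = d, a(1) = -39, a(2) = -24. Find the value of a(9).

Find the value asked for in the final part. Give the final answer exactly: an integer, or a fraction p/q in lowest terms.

2172

Stage 1: squarings mod 394: 373^1=373, 373^2=47, 373^4=239, 373^8=385, 373^16=81, 373^32=257, 373^64=251, 373^128=355, 373^256=339, 373^512=267, 373^1024=369, 373^2048=231, 373^4096=171, 373^8192=85, 373^16384=133; 373^32331 = 373^1 * 373^2 * 373^8 * 373^64 * 373^512 * 373^1024 * 373^2048 * 373^4096 * 373^8192 * 373^16384 = 123 (mod 394); answer 123
Stage 2: Y1 = 123; d = -15; a(3) = -2*(-24) + 1*(-39) + 1*(-15) = -6; iterating: a(3)=-6, a(4)=-51, a(5)=72, a(6)=-201, a(7)=423, a(8)=-975, a(9)=2172; answer 2172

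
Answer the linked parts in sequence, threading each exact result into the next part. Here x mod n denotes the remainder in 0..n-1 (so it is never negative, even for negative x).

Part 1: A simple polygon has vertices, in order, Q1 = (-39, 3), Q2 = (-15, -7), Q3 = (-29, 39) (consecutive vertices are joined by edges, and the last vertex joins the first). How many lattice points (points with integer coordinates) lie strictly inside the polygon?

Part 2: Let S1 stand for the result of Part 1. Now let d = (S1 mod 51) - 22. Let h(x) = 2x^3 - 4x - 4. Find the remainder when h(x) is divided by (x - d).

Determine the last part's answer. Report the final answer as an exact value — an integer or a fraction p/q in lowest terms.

-2

Part 1: cross terms: (-39*-7 - -15*3)=318, (-15*39 - -29*-7)=-788, (-29*3 - -39*39)=1434; twice the area = |964| = 964; area = 482; boundary points = 2 + 2 + 2 = 6; strictly interior points = area - boundary/2 + 1 = 480; answer 480
Part 2: S1 = 480; d = -1; remainder = value at the root: 2*(-1)^3 - 4*(-1)^1 - 4 = (-2) + (4) + (-4) = -2; answer -2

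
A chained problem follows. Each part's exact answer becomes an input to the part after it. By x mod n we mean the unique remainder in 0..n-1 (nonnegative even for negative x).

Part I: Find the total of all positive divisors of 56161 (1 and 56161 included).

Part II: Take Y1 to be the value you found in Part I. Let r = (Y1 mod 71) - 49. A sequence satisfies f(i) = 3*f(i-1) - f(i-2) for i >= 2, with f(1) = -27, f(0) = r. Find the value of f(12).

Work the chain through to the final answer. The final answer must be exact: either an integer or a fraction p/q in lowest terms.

-1446757

Part I: 56161 = 7 * 71 * 113; sigma = (1 + 7) * (1 + 71) * (1 + 113) = 8 * 72 * 114 = 65664; answer 65664
Part II: Y1 = 65664; r = 11; f(2) = 3*(-27) - 1*(11) = -92; iterating: f(2)=-92, f(3)=-249, f(4)=-655, f(5)=-1716, f(6)=-4493, f(7)=-11763, f(8)=-30796, f(9)=-80625, f(10)=-211079, f(11)=-552612, f(12)=-1446757; answer -1446757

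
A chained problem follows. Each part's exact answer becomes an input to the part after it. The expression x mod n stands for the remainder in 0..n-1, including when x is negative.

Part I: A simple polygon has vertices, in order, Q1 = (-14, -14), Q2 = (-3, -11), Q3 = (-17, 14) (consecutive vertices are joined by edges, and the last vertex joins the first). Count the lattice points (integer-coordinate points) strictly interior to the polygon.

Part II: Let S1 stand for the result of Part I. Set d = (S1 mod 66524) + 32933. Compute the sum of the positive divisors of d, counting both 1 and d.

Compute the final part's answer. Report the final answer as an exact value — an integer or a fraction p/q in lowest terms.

Part I: cross terms: (-14*-11 - -3*-14)=112, (-3*14 - -17*-11)=-229, (-17*-14 - -14*14)=434; twice the area = |317| = 317; area = 317/2; boundary points = 1 + 1 + 1 = 3; strictly interior points = area - boundary/2 + 1 = 158; answer 158
Part II: S1 = 158; d = 33091; 33091 is prime, so its only divisors are 1 and 33091; sigma = 1 + 33091 = 33092; answer 33092

33092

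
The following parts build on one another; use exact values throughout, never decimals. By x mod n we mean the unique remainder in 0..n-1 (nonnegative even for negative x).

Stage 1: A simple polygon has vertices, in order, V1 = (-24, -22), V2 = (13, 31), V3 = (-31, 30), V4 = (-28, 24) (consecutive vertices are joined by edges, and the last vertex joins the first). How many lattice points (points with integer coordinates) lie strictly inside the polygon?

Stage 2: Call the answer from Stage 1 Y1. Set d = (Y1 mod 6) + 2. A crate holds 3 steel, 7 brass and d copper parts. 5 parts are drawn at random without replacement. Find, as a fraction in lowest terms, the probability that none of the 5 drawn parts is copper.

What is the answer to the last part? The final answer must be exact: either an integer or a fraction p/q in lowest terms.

Stage 1: cross terms: (-24*31 - 13*-22)=-458, (13*30 - -31*31)=1351, (-31*24 - -28*30)=96, (-28*-22 - -24*24)=1192; twice the area = |2181| = 2181; area = 2181/2; boundary points = 1 + 1 + 3 + 2 = 7; strictly interior points = area - boundary/2 + 1 = 1088; answer 1088
Stage 2: Y1 = 1088; d = 4; total draws C(14,5) = 2002; favorable C(10,5) = 252; P = 18/143; answer 18/143

18/143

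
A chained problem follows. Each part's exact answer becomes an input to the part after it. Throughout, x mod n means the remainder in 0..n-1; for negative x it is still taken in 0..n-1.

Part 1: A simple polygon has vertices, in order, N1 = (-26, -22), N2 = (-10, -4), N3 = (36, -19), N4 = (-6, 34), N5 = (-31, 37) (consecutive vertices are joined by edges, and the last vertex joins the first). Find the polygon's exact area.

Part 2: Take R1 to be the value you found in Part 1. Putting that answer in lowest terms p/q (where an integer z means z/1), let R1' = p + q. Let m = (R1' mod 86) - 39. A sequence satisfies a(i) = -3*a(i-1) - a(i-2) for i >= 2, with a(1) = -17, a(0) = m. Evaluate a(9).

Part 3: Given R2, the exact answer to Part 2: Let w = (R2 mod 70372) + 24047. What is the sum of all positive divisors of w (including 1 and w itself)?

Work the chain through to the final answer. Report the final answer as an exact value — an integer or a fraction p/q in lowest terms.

Part 1: cross terms: (-26*-4 - -10*-22)=-116, (-10*-19 - 36*-4)=334, (36*34 - -6*-19)=1110, (-6*37 - -31*34)=832, (-31*-22 - -26*37)=1644; twice the area = |3804| = 3804; area = 1902; answer 1902
Part 2: R1 = 1902; threaded value p + q = 1903; m = -28; a(2) = -3*(-17) - 1*(-28) = 79; iterating: a(2)=79, a(3)=-220, a(4)=581, a(5)=-1523, a(6)=3988, a(7)=-10441, a(8)=27335, a(9)=-71564; answer -71564
Part 3: R2 = -71564; w = 93227; 93227 = 53 * 1759; sigma = (1 + 53) * (1 + 1759) = 54 * 1760 = 95040; answer 95040

95040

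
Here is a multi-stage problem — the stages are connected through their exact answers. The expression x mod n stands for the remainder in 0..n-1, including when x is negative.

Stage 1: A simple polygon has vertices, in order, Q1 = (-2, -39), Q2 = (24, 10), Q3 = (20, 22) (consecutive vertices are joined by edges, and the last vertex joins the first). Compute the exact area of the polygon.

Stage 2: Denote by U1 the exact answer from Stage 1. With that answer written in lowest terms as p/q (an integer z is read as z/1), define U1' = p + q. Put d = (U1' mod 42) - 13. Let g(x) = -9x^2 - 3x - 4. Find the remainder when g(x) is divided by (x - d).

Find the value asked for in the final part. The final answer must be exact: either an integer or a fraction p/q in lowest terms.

-874

Stage 1: cross terms: (-2*10 - 24*-39)=916, (24*22 - 20*10)=328, (20*-39 - -2*22)=-736; twice the area = |508| = 508; area = 254; answer 254
Stage 2: U1 = 254; threaded value p + q = 255; d = -10; remainder = value at the root: -9*(-10)^2 - 3*(-10)^1 - 4 = (-900) + (30) + (-4) = -874; answer -874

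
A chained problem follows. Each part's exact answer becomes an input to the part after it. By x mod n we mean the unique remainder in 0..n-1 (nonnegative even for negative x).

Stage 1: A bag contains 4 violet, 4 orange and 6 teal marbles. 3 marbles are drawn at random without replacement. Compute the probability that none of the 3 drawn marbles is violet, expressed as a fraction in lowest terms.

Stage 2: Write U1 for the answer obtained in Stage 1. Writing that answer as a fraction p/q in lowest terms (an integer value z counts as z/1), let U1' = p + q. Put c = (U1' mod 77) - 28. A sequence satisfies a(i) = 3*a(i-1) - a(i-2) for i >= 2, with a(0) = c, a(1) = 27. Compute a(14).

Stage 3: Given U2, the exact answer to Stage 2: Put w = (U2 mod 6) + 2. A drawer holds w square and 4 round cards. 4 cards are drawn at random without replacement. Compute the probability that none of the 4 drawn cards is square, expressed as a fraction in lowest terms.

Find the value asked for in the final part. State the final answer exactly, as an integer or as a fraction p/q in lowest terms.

1/330

Stage 1: total draws C(14,3) = 364; favorable C(10,3) = 120; P = 30/91; answer 30/91
Stage 2: U1 = 30/91; threaded value p + q = 121; c = 16; a(2) = 3*(27) - 1*(16) = 65; iterating: a(2)=65, a(3)=168, a(4)=439, a(5)=1149, a(6)=3008, a(7)=7875, a(8)=20617, a(9)=53976, a(10)=141311, a(11)=369957, a(12)=968560, a(13)=2535723, a(14)=6638609; answer 6638609
Stage 3: U2 = 6638609; w = 7; total draws C(11,4) = 330; favorable C(4,4) = 1; P = 1/330; answer 1/330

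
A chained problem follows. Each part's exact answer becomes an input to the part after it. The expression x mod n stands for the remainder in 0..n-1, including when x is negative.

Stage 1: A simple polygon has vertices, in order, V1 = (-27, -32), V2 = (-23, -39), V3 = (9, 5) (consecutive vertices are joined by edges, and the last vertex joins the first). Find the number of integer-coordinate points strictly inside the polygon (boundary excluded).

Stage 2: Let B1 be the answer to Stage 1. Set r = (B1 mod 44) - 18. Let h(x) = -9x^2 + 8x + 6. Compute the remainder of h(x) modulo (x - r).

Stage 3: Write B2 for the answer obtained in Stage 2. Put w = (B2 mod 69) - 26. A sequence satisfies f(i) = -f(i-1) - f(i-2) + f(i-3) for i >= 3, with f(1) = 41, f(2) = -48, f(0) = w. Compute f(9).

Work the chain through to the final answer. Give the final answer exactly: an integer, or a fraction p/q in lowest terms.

285

Stage 1: cross terms: (-27*-39 - -23*-32)=317, (-23*5 - 9*-39)=236, (9*-32 - -27*5)=-153; twice the area = |400| = 400; area = 200; boundary points = 1 + 4 + 1 = 6; strictly interior points = area - boundary/2 + 1 = 198; answer 198
Stage 2: B1 = 198; r = 4; remainder = value at the root: -9*(4)^2 + 8*(4)^1 + 6 = (-144) + (32) + (6) = -106; answer -106
Stage 3: B2 = -106; w = 6; f(3) = -1*(-48) - 1*(41) + 1*(6) = 13; iterating: f(3)=13, f(4)=76, f(5)=-137, f(6)=74, f(7)=139, f(8)=-350, f(9)=285; answer 285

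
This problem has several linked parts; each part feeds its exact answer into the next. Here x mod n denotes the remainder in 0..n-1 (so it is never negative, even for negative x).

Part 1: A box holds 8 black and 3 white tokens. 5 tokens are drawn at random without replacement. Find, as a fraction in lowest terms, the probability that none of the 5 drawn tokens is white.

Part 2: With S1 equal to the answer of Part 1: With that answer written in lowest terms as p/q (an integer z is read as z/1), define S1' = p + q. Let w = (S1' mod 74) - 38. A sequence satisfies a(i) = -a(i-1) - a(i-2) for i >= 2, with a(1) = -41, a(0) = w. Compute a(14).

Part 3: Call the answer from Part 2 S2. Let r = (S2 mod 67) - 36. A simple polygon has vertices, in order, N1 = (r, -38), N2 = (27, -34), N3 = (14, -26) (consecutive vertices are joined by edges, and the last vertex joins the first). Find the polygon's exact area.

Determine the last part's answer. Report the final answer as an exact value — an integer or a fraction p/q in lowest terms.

110

Part 1: total draws C(11,5) = 462; favorable C(8,5) = 56; P = 4/33; answer 4/33
Part 2: S1 = 4/33; threaded value p + q = 37; w = -1; a(2) = -1*(-41) - 1*(-1) = 42; iterating: a(2)=42, a(3)=-1, a(4)=-41, a(5)=42, a(6)=-1, a(7)=-41, a(8)=42, a(9)=-1, a(10)=-41, a(11)=42, a(12)=-1, a(13)=-41, a(14)=42; answer 42
Part 3: S2 = 42; r = 6; cross terms: (6*-34 - 27*-38)=822, (27*-26 - 14*-34)=-226, (14*-38 - 6*-26)=-376; twice the area = |220| = 220; area = 110; answer 110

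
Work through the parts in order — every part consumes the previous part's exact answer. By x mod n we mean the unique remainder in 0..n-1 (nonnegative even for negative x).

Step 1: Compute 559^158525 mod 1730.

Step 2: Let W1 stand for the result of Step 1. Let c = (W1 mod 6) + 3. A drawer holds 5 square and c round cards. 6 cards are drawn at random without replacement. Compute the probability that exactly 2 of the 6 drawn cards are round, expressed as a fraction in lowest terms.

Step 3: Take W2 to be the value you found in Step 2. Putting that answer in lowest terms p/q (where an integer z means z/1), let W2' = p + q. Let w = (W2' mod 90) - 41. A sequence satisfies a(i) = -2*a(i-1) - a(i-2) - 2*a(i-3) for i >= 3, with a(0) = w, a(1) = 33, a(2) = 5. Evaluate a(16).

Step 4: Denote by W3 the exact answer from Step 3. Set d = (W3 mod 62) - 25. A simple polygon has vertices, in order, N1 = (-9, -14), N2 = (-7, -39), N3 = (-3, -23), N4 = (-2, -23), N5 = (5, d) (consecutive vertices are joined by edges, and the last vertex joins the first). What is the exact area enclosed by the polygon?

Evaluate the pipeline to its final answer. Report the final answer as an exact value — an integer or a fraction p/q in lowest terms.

533/2

Step 1: squarings mod 1730: 559^1=559, 559^2=1081, 559^4=811, 559^8=321, 559^16=971, 559^32=1721, 559^64=81, 559^128=1371, 559^256=861, 559^512=881, 559^1024=1121, 559^2048=661, 559^4096=961, 559^8192=1431, 559^16384=1171, 559^32768=1081, 559^65536=811, 559^131072=321; 559^158525 = 559^1 * 559^4 * 559^8 * 559^16 * 559^32 * 559^256 * 559^512 * 559^2048 * 559^8192 * 559^16384 * 559^131072 = 1069 (mod 1730); answer 1069
Step 2: W1 = 1069; c = 4; total draws C(9,6) = 84; favorable C(4,2)*C(5,4) = 30; P = 5/14; answer 5/14
Step 3: W2 = 5/14; threaded value p + q = 19; w = -22; a(3) = -2*(5) - 1*(33) - 2*(-22) = 1; iterating: a(3)=1, a(4)=-73, a(5)=135, a(6)=-199, a(7)=409, a(8)=-889, a(9)=1767, a(10)=-3463, a(11)=6937, a(12)=-13945, a(13)=27879, a(14)=-55687, a(15)=111385, a(16)=-222841; answer -222841
Step 4: W3 = -222841; d = 24; cross terms: (-9*-39 - -7*-14)=253, (-7*-23 - -3*-39)=44, (-3*-23 - -2*-23)=23, (-2*24 - 5*-23)=67, (5*-14 - -9*24)=146; twice the area = |533| = 533; area = 533/2; answer 533/2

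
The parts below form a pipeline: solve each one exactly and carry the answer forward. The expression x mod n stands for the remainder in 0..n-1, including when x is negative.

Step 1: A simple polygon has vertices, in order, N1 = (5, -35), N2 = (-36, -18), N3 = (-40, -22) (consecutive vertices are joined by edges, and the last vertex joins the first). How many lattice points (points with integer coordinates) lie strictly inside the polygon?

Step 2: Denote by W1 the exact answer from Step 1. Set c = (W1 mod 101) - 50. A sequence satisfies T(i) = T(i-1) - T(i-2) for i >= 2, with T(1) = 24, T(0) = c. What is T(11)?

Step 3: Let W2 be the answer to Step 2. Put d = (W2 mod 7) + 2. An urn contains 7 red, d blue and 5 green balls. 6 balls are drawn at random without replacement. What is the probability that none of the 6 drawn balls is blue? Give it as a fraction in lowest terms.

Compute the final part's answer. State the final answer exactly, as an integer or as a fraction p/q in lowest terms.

3/26

Step 1: cross terms: (5*-18 - -36*-35)=-1350, (-36*-22 - -40*-18)=72, (-40*-35 - 5*-22)=1510; twice the area = |232| = 232; area = 116; boundary points = 1 + 4 + 1 = 6; strictly interior points = area - boundary/2 + 1 = 114; answer 114
Step 2: W1 = 114; c = -37; T(2) = 1*(24) - 1*(-37) = 61; iterating: T(2)=61, T(3)=37, T(4)=-24, T(5)=-61, T(6)=-37, T(7)=24, T(8)=61, T(9)=37, T(10)=-24, T(11)=-61; answer -61
Step 3: W2 = -61; d = 4; total draws C(16,6) = 8008; favorable C(12,6) = 924; P = 3/26; answer 3/26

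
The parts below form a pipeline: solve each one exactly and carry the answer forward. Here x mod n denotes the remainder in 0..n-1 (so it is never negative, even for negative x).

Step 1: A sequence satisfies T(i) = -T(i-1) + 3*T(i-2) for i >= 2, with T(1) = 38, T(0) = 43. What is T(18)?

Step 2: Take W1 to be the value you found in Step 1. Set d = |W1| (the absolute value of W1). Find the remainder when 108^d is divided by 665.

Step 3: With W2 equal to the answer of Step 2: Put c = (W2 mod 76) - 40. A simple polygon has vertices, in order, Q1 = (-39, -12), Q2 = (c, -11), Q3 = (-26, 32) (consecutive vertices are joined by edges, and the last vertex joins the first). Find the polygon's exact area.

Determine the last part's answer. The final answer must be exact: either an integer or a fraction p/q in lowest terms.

1439/2

Step 1: T(2) = -1*(38) + 3*(43) = 91; iterating: T(2)=91, T(3)=23, T(4)=250, T(5)=-181, T(6)=931, T(7)=-1474, T(8)=4267, T(9)=-8689, T(10)=21490, T(11)=-47557, T(12)=112027, T(13)=-254698, T(14)=590779, T(15)=-1354873, T(16)=3127210, T(17)=-7191829, T(18)=16573459; answer 16573459
Step 2: W1 = 16573459; d = 16573459; squarings mod 665: 108^1=108, 108^2=359, 108^4=536, 108^8=16, 108^16=256, 108^32=366, 108^64=291, 108^128=226, 108^256=536, 108^512=16, 108^1024=256, 108^2048=366, 108^4096=291, 108^8192=226, 108^16384=536, 108^32768=16, 108^65536=256, 108^131072=366, 108^262144=291, 108^524288=226, 108^1048576=536, 108^2097152=16, 108^4194304=256, 108^8388608=366; 108^16573459 = 108^1 * 108^2 * 108^16 * 108^1024 * 108^8192 * 108^16384 * 108^32768 * 108^262144 * 108^524288 * 108^1048576 * 108^2097152 * 108^4194304 * 108^8388608 = 262 (mod 665); answer 262
Step 3: W2 = 262; c = -6; cross terms: (-39*-11 - -6*-12)=357, (-6*32 - -26*-11)=-478, (-26*-12 - -39*32)=1560; twice the area = |1439| = 1439; area = 1439/2; answer 1439/2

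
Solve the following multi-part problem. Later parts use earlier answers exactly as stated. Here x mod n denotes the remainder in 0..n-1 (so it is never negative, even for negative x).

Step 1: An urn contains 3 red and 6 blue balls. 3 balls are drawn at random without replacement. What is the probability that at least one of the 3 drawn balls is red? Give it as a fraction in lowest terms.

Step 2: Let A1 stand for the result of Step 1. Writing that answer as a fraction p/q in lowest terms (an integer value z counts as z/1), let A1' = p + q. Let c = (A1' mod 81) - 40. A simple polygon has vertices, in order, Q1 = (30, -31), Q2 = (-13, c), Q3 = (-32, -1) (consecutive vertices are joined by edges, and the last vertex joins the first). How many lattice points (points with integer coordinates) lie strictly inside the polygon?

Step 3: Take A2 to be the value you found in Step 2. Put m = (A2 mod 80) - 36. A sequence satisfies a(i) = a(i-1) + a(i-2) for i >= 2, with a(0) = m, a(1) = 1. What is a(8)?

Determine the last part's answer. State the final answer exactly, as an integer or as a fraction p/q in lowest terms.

359

Step 1: total draws C(9,3) = 84; complement C(6,3) = 20; favorable 84 - 20 = 64; P = 16/21; answer 16/21
Step 2: A1 = 16/21; threaded value p + q = 37; c = -3; cross terms: (30*-3 - -13*-31)=-493, (-13*-1 - -32*-3)=-83, (-32*-31 - 30*-1)=1022; twice the area = |446| = 446; area = 223; boundary points = 1 + 1 + 2 = 4; strictly interior points = area - boundary/2 + 1 = 222; answer 222
Step 3: A2 = 222; m = 26; a(2) = 1*(1) + 1*(26) = 27; iterating: a(2)=27, a(3)=28, a(4)=55, a(5)=83, a(6)=138, a(7)=221, a(8)=359; answer 359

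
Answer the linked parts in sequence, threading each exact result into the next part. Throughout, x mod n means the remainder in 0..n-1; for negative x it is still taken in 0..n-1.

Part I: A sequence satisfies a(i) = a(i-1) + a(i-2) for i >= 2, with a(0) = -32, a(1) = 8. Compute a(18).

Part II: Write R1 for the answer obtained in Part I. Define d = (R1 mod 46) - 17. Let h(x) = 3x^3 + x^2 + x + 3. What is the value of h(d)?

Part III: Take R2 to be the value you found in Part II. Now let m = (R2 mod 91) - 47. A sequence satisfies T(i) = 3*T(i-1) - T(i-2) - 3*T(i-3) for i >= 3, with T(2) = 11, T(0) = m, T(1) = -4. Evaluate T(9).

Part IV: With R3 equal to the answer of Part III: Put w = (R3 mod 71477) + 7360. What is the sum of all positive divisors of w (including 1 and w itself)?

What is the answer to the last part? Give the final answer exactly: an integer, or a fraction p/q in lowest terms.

Part I: a(2) = 1*(8) + 1*(-32) = -24; iterating: a(2)=-24, a(3)=-16, a(4)=-40, a(5)=-56, a(6)=-96, a(7)=-152, a(8)=-248, a(9)=-400, a(10)=-648, a(11)=-1048, a(12)=-1696, a(13)=-2744, a(14)=-4440, a(15)=-7184, a(16)=-11624, a(17)=-18808, a(18)=-30432; answer -30432
Part II: R1 = -30432; d = 3; 3*(3)^3 + 1*(3)^2 + 1*(3)^1 + 3 = (81) + (9) + (3) + (3) = 96; answer 96
Part III: R2 = 96; m = -42; T(3) = 3*(11) - 1*(-4) - 3*(-42) = 163; iterating: T(3)=163, T(4)=490, T(5)=1274, T(6)=2843, T(7)=5785, T(8)=10690, T(9)=17756; answer 17756
Part IV: R3 = 17756; w = 25116; 25116 = 2^2 * 3 * 7 * 13 * 23; sigma = (1 + 2 + 4) * (1 + 3) * (1 + 7) * (1 + 13) * (1 + 23) = 7 * 4 * 8 * 14 * 24 = 75264; answer 75264

75264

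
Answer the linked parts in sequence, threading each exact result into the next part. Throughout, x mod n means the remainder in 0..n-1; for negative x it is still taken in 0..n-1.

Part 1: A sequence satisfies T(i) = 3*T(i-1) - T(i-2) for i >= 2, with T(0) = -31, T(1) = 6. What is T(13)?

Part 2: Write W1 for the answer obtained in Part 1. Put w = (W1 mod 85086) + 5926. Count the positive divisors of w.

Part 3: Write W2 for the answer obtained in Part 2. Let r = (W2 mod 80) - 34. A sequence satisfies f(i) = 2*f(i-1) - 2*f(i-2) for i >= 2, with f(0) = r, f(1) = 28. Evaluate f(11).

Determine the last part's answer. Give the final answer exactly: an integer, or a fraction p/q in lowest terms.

2816

Part 1: T(2) = 3*(6) - 1*(-31) = 49; iterating: T(2)=49, T(3)=141, T(4)=374, T(5)=981, T(6)=2569, T(7)=6726, T(8)=17609, T(9)=46101, T(10)=120694, T(11)=315981, T(12)=827249, T(13)=2165766; answer 2165766
Part 2: W1 = 2165766; w = 44542; 44542 = 2 * 22271; number of divisors = (1+1) * (1+1) = 4; answer 4
Part 3: W2 = 4; r = -30; f(2) = 2*(28) - 2*(-30) = 116; iterating: f(2)=116, f(3)=176, f(4)=120, f(5)=-112, f(6)=-464, f(7)=-704, f(8)=-480, f(9)=448, f(10)=1856, f(11)=2816; answer 2816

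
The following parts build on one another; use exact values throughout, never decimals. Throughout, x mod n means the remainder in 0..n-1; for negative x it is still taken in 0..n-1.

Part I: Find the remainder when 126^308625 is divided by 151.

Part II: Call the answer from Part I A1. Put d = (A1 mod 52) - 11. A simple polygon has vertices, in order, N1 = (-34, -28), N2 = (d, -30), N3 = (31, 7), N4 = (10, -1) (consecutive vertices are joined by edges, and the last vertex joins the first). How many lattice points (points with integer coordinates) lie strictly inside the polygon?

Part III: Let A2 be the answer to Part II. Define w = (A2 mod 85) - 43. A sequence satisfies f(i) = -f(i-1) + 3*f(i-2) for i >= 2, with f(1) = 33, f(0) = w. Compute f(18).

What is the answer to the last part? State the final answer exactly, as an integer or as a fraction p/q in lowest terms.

Part I: squarings mod 151: 126^1=126, 126^2=21, 126^4=139, 126^8=144, 126^16=49, 126^32=136, 126^64=74, 126^128=40, 126^256=90, 126^512=97, 126^1024=47, 126^2048=95, 126^4096=116, 126^8192=17, 126^16384=138, 126^32768=18, 126^65536=22, 126^131072=31, 126^262144=55; 126^308625 = 126^1 * 126^16 * 126^128 * 126^256 * 126^1024 * 126^4096 * 126^8192 * 126^32768 * 126^262144 = 150 (mod 151); answer 150
Part II: A1 = 150; d = 35; cross terms: (-34*-30 - 35*-28)=2000, (35*7 - 31*-30)=1175, (31*-1 - 10*7)=-101, (10*-28 - -34*-1)=-314; twice the area = |2760| = 2760; area = 1380; boundary points = 1 + 1 + 1 + 1 = 4; strictly interior points = area - boundary/2 + 1 = 1379; answer 1379
Part III: A2 = 1379; w = -24; f(2) = -1*(33) + 3*(-24) = -105; iterating: f(2)=-105, f(3)=204, f(4)=-519, f(5)=1131, f(6)=-2688, f(7)=6081, f(8)=-14145, f(9)=32388, f(10)=-74823, f(11)=171987, f(12)=-396456, f(13)=912417, f(14)=-2101785, f(15)=4839036, f(16)=-11144391, f(17)=25661499, f(18)=-59094672; answer -59094672

-59094672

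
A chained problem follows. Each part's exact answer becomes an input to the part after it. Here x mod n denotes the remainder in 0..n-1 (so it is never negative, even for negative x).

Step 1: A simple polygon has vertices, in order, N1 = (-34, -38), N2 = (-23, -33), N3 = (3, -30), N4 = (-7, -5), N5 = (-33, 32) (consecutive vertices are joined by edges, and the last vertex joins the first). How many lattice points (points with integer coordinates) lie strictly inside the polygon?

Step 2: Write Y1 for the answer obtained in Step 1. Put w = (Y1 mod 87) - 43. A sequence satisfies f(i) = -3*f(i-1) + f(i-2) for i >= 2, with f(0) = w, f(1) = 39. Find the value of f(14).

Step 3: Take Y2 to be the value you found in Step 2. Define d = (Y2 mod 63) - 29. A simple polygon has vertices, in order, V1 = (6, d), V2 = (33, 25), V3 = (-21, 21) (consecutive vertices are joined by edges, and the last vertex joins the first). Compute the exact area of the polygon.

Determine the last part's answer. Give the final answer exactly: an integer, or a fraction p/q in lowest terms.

81

Step 1: cross terms: (-34*-33 - -23*-38)=248, (-23*-30 - 3*-33)=789, (3*-5 - -7*-30)=-225, (-7*32 - -33*-5)=-389, (-33*-38 - -34*32)=2342; twice the area = |2765| = 2765; area = 2765/2; boundary points = 1 + 1 + 5 + 1 + 1 = 9; strictly interior points = area - boundary/2 + 1 = 1379; answer 1379
Step 2: Y1 = 1379; w = 31; f(2) = -3*(39) + 1*(31) = -86; iterating: f(2)=-86, f(3)=297, f(4)=-977, f(5)=3228, f(6)=-10661, f(7)=35211, f(8)=-116294, f(9)=384093, f(10)=-1268573, f(11)=4189812, f(12)=-13838009, f(13)=45703839, f(14)=-150949526; answer -150949526
Step 3: Y2 = -150949526; d = 20; cross terms: (6*25 - 33*20)=-510, (33*21 - -21*25)=1218, (-21*20 - 6*21)=-546; twice the area = |162| = 162; area = 81; answer 81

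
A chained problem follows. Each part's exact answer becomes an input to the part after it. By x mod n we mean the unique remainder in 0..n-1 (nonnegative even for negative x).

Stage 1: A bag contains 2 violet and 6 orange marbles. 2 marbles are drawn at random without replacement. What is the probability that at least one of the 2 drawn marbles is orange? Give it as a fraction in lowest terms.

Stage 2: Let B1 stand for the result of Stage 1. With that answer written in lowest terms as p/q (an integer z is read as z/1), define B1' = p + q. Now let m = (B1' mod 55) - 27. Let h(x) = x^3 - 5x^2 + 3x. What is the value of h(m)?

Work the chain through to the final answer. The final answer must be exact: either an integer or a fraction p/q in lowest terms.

-23409

Stage 1: total draws C(8,2) = 28; complement C(2,2) = 1; favorable 28 - 1 = 27; P = 27/28; answer 27/28
Stage 2: B1 = 27/28; threaded value p + q = 55; m = -27; 1*(-27)^3 - 5*(-27)^2 + 3*(-27)^1 = (-19683) + (-3645) + (-81) = -23409; answer -23409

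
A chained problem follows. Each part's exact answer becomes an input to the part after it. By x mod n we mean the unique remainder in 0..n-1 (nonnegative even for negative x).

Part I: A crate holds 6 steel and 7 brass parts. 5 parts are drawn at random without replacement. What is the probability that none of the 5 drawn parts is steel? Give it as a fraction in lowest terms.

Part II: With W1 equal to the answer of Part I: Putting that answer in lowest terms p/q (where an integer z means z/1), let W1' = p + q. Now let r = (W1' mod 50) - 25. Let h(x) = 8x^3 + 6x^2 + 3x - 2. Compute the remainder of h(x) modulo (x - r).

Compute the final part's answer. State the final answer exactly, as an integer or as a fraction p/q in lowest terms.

Part I: total draws C(13,5) = 1287; favorable C(7,5) = 21; P = 7/429; answer 7/429
Part II: W1 = 7/429; threaded value p + q = 436; r = 11; remainder = value at the root: 8*(11)^3 + 6*(11)^2 + 3*(11)^1 - 2 = (10648) + (726) + (33) + (-2) = 11405; answer 11405

11405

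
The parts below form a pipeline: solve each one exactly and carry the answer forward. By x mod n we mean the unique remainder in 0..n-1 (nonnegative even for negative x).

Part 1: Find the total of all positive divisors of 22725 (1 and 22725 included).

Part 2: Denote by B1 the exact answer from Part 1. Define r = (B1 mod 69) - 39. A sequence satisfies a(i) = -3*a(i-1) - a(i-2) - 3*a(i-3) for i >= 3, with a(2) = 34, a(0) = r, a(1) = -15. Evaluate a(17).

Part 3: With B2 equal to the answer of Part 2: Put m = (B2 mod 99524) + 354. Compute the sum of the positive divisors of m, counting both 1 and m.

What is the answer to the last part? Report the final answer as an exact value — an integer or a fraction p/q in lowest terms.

Part 1: 22725 = 3^2 * 5^2 * 101; sigma = (1 + 3 + 9) * (1 + 5 + 25) * (1 + 101) = 13 * 31 * 102 = 41106; answer 41106
Part 2: B1 = 41106; r = 12; a(3) = -3*(34) - 1*(-15) - 3*(12) = -123; iterating: a(3)=-123, a(4)=380, a(5)=-1119, a(6)=3346, a(7)=-10059, a(8)=30188, a(9)=-90543, a(10)=271618, a(11)=-814875, a(12)=2444636, a(13)=-7333887, a(14)=22001650, a(15)=-66004971, a(16)=198014924, a(17)=-594044751; answer -594044751
Part 3: B2 = -594044751; m = 14359; 14359 = 83 * 173; sigma = (1 + 83) * (1 + 173) = 84 * 174 = 14616; answer 14616

14616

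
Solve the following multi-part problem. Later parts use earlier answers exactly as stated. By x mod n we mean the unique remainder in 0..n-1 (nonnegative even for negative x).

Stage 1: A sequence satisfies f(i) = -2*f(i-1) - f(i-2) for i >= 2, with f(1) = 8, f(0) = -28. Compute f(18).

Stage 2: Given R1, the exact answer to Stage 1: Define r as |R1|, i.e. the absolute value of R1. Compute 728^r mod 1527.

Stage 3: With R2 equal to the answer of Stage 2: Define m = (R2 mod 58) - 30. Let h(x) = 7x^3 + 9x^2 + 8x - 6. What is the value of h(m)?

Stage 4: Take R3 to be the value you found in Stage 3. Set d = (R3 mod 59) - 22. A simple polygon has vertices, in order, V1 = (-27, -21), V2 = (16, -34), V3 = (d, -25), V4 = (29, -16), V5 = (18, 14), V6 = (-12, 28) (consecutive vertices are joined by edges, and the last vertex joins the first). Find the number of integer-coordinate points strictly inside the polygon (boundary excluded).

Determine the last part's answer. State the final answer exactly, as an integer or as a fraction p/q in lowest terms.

Stage 1: f(2) = -2*(8) - 1*(-28) = 12; iterating: f(2)=12, f(3)=-32, f(4)=52, f(5)=-72, f(6)=92, f(7)=-112, f(8)=132, f(9)=-152, f(10)=172, f(11)=-192, f(12)=212, f(13)=-232, f(14)=252, f(15)=-272, f(16)=292, f(17)=-312, f(18)=332; answer 332
Stage 2: R1 = 332; r = 332; squarings mod 1527: 728^1=728, 728^2=115, 728^4=1009, 728^8=1099, 728^16=1471, 728^32=82, 728^64=616, 728^128=760, 728^256=394; 728^332 = 728^4 * 728^8 * 728^64 * 728^256 = 238 (mod 1527); answer 238
Stage 3: R2 = 238; m = -24; 7*(-24)^3 + 9*(-24)^2 + 8*(-24)^1 - 6 = (-96768) + (5184) + (-192) + (-6) = -91782; answer -91782
Stage 4: R3 = -91782; d = 0; cross terms: (-27*-34 - 16*-21)=1254, (16*-25 - 0*-34)=-400, (0*-16 - 29*-25)=725, (29*14 - 18*-16)=694, (18*28 - -12*14)=672, (-12*-21 - -27*28)=1008; twice the area = |3953| = 3953; area = 3953/2; boundary points = 1 + 1 + 1 + 1 + 2 + 1 = 7; strictly interior points = area - boundary/2 + 1 = 1974; answer 1974

1974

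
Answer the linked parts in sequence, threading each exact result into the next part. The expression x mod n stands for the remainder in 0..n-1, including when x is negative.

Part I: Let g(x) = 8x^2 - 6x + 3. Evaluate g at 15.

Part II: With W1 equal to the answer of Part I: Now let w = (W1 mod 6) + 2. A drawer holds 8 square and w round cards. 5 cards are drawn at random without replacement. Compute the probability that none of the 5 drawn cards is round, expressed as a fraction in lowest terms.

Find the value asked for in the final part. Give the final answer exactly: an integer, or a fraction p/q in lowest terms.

56/1287

Part I: 8*(15)^2 - 6*(15)^1 + 3 = (1800) + (-90) + (3) = 1713; answer 1713
Part II: W1 = 1713; w = 5; total draws C(13,5) = 1287; favorable C(8,5) = 56; P = 56/1287; answer 56/1287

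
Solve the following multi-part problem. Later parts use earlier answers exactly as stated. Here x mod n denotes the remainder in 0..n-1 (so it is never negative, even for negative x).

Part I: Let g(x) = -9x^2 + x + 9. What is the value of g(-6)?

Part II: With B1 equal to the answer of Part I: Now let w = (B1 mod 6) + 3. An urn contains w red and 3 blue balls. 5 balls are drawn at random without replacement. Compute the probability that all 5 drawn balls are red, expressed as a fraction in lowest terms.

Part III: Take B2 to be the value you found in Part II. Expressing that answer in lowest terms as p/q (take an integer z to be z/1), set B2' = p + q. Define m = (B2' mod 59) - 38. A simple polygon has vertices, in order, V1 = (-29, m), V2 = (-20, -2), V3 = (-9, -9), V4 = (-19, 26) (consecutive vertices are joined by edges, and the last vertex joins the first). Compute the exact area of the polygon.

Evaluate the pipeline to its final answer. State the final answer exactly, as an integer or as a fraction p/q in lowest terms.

553/2

Part I: -9*(-6)^2 + 1*(-6)^1 + 9 = (-324) + (-6) + (9) = -321; answer -321
Part II: B1 = -321; w = 6; total draws C(9,5) = 126; favorable C(6,5) = 6; P = 1/21; answer 1/21
Part III: B2 = 1/21; threaded value p + q = 22; m = -16; cross terms: (-29*-2 - -20*-16)=-262, (-20*-9 - -9*-2)=162, (-9*26 - -19*-9)=-405, (-19*-16 - -29*26)=1058; twice the area = |553| = 553; area = 553/2; answer 553/2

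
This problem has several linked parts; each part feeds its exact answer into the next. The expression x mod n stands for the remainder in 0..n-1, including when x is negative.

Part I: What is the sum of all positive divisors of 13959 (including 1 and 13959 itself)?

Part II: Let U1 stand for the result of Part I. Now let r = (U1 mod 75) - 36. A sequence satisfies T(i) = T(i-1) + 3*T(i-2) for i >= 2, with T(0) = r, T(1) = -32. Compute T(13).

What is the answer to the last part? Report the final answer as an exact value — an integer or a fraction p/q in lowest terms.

Part I: 13959 = 3^3 * 11 * 47; sigma = (1 + 3 + 9 + 27) * (1 + 11) * (1 + 47) = 40 * 12 * 48 = 23040; answer 23040
Part II: U1 = 23040; r = -21; T(2) = 1*(-32) + 3*(-21) = -95; iterating: T(2)=-95, T(3)=-191, T(4)=-476, T(5)=-1049, T(6)=-2477, T(7)=-5624, T(8)=-13055, T(9)=-29927, T(10)=-69092, T(11)=-158873, T(12)=-366149, T(13)=-842768; answer -842768

-842768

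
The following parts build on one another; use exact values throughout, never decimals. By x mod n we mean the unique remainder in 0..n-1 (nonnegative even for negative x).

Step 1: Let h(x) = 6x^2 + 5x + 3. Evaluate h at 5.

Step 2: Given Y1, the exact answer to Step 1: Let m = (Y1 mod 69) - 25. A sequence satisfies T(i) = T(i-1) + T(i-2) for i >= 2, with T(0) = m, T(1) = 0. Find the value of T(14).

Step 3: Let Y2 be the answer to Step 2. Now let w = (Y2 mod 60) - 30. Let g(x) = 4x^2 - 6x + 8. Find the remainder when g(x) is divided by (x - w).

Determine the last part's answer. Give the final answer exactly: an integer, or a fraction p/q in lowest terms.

Step 1: 6*(5)^2 + 5*(5)^1 + 3 = (150) + (25) + (3) = 178; answer 178
Step 2: Y1 = 178; m = 15; T(2) = 1*(0) + 1*(15) = 15; iterating: T(2)=15, T(3)=15, T(4)=30, T(5)=45, T(6)=75, T(7)=120, T(8)=195, T(9)=315, T(10)=510, T(11)=825, T(12)=1335, T(13)=2160, T(14)=3495; answer 3495
Step 3: Y2 = 3495; w = -15; remainder = value at the root: 4*(-15)^2 - 6*(-15)^1 + 8 = (900) + (90) + (8) = 998; answer 998

998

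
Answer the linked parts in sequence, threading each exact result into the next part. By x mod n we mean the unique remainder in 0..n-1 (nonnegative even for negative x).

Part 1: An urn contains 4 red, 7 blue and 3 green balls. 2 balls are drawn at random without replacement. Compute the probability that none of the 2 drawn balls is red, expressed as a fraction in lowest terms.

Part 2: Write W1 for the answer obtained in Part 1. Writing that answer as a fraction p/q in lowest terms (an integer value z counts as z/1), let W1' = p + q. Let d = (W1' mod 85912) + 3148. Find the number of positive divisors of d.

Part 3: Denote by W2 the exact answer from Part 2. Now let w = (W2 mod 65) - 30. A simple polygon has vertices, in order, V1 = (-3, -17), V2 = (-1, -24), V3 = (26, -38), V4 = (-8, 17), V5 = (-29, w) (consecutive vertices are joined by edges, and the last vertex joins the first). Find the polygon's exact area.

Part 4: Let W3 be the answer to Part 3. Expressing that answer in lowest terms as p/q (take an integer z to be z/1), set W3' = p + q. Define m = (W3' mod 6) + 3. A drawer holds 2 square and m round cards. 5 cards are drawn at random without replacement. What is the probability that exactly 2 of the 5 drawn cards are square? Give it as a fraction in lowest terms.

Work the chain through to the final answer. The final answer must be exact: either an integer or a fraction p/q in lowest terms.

2/3

Part 1: total draws C(14,2) = 91; favorable C(10,2) = 45; P = 45/91; answer 45/91
Part 2: W1 = 45/91; threaded value p + q = 136; d = 3284; 3284 = 2^2 * 821; number of divisors = (2+1) * (1+1) = 6; answer 6
Part 3: W2 = 6; w = -24; cross terms: (-3*-24 - -1*-17)=55, (-1*-38 - 26*-24)=662, (26*17 - -8*-38)=138, (-8*-24 - -29*17)=685, (-29*-17 - -3*-24)=421; twice the area = |1961| = 1961; area = 1961/2; answer 1961/2
Part 4: W3 = 1961/2; threaded value p + q = 1963; m = 4; total draws C(6,5) = 6; favorable C(2,2)*C(4,3) = 4; P = 2/3; answer 2/3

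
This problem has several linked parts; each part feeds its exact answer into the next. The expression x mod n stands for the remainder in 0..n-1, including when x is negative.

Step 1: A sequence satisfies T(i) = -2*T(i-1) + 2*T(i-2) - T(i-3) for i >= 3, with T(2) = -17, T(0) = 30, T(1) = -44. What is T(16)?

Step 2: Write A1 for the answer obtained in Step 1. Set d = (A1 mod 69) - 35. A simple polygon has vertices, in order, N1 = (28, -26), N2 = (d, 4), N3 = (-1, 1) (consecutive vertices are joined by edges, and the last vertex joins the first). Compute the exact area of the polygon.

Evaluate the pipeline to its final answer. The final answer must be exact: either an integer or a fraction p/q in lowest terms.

Step 1: T(3) = -2*(-17) + 2*(-44) - 1*(30) = -84; iterating: T(3)=-84, T(4)=178, T(5)=-507, T(6)=1454, T(7)=-4100, T(8)=11615, T(9)=-32884, T(10)=93098, T(11)=-263579, T(12)=746238, T(13)=-2112732, T(14)=5981519, T(15)=-16934740, T(16)=47945250; answer 47945250
Step 2: A1 = 47945250; d = 13; cross terms: (28*4 - 13*-26)=450, (13*1 - -1*4)=17, (-1*-26 - 28*1)=-2; twice the area = |465| = 465; area = 465/2; answer 465/2

465/2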